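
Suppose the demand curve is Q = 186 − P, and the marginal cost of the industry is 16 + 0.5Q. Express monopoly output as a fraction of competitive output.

Q_m/Q_c = 0.6

Inverting demand: P = 186 − Q.
Monopoly sets MR = MC: 186 − 2Q = 16 + 0.5Q ⇒ Q = 68, P = 186 − 68 = 118.
Competitive equilibrium sets price equal to marginal cost: 186 − Q = 16 + 0.5Q, so Q = 340/3 and P = 218/3.
Ratio Q_m/Q_c = 68/(340/3) = 0.6.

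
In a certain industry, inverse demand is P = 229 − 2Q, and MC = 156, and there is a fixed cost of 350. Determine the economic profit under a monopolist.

Profit = 316.125

Monopoly sets MR = MC: 229 − 4Q = 156 ⇒ Q = 18.25, P = 229 − 2·18.25 = 192.5.
Profit = (192.5 − 156)·18.25 − 350 = 316.125.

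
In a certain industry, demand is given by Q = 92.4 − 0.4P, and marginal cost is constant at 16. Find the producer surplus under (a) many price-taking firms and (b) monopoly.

Inverting demand: P = 231 − 2.5Q.
Perfect competition: P = MC = 16, so 231 − 2.5Q = 16 and Q = 86.
PS = (16 − 16)·86 = 0.
The monopolist equates marginal revenue to marginal cost: 231 − 5Q = 16, so Q = 43. From demand, P = 123.5.
PS = (123.5 − 16)·43 = 4622.5.

Competition: PS = 0; Monopoly: PS = 4622.5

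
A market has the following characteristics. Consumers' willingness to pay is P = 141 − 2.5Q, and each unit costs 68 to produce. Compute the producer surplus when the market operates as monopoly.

PS = 532.9

Monopoly sets MR = MC: 141 − 5Q = 68 ⇒ Q = 14.6, P = 141 − 2.5·14.6 = 104.5.
PS = (104.5 − 68)·14.6 = 532.9.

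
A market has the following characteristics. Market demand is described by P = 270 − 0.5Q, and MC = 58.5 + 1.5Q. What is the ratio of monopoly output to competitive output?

Q_m/Q_c = 0.8

The monopolist equates marginal revenue to marginal cost: 270 − Q = 58.5 + 1.5Q, so Q = 84.6. From demand, P = 227.7.
Under competition P = MC: 270 − 0.5Q = 58.5 + 1.5Q ⇒ Q = 105.75, P = 217.125.
Ratio Q_m/Q_c = 84.6/105.75 = 0.8.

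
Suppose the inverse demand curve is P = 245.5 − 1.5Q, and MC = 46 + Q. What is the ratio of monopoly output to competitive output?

A monopolist chooses Q where MR = MC. MR = 245.5 − 3Q; setting this equal to 46 + Q gives Q = 49.875 and P = 2731/16.
Competitive equilibrium sets price equal to marginal cost: 245.5 − 1.5Q = 46 + Q, so Q = 79.8 and P = 125.8.
Ratio Q_m/Q_c = 49.875/79.8 = 0.625.

Q_m/Q_c = 0.625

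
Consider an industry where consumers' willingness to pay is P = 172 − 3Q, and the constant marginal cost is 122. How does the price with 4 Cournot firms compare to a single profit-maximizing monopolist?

Cournot: P = 132; Monopoly: P = 147

Cournot with 4 identical firms: the symmetric best-response condition is 172 − 15q = 122. Each firm produces q = 10/3, total output Q = 40/3, price P = 132.
Monopoly sets MR = MC: 172 − 6Q = 122 ⇒ Q = 25/3, P = 172 − 3·25/3 = 147.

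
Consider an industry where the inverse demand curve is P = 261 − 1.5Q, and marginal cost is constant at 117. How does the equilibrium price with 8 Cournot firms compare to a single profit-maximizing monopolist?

Cournot with 8 identical firms: the symmetric best-response condition is 261 − 13.5q = 117. Each firm produces q = 32/3, total output Q = 256/3, price P = 133.
The monopolist equates marginal revenue to marginal cost: 261 − 3Q = 117, so Q = 48. From demand, P = 189.

Cournot: P = 133; Monopoly: P = 189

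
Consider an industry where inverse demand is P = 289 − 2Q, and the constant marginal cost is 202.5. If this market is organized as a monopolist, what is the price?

Monopoly sets MR = MC: 289 − 4Q = 202.5 ⇒ Q = 21.625, P = 289 − 2·21.625 = 245.75.

P = 245.75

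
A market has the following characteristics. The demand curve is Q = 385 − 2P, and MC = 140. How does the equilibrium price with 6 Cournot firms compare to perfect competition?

Inverting demand: P = 192.5 − 0.5Q.
With 6 symmetric Cournot firms, each firm's FOC gives 192.5 − 3.5q = 140, so q = 15, Q = 6·15 = 90, and P = 147.5.
Under competition P = MC = 140, so Q = (192.5 − 140)/0.5 = 105.

Cournot: P = 147.5; Competition: P = 140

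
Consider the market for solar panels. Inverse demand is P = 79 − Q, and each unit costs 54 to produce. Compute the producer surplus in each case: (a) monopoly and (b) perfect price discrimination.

Monopoly: PS = 156.25; Perfect PD: PS = 312.5

The monopolist equates marginal revenue to marginal cost: 79 − 2Q = 54, so Q = 12.5. From demand, P = 66.5.
PS = (66.5 − 54)·12.5 = 156.25.
With perfect price discrimination, output is the efficient level Q = 25 (where demand meets MC), but every buyer pays their willingness to pay: CS = 0 and PS = total surplus.
PS = ½·(79 − 54)·25 = 312.5.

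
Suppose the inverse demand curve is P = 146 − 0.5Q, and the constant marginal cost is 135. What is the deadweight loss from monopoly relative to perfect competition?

Perfect competition: P = MC = 135, so 146 − 0.5Q = 135 and Q = 22.
The monopolist equates marginal revenue to marginal cost: 146 − Q = 135, so Q = 11. From demand, P = 140.5.
DWL is the triangle between Q = 11 and Q = 22: ½·(22 − 11)·(140.5 − 135) = 30.25.

DWL = 30.25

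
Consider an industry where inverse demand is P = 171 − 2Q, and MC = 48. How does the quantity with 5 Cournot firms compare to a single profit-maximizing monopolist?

Cournot with 5 identical firms: the symmetric best-response condition is 171 − 12q = 48. Each firm produces q = 10.25, total output Q = 51.25, price P = 68.5.
The monopolist equates marginal revenue to marginal cost: 171 − 4Q = 48, so Q = 30.75. From demand, P = 109.5.

Cournot: Q = 51.25; Monopoly: Q = 30.75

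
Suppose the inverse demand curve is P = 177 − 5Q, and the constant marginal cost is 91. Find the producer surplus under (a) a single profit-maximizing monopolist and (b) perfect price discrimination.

The monopolist equates marginal revenue to marginal cost: 177 − 10Q = 91, so Q = 8.6. From demand, P = 134.
PS = (134 − 91)·8.6 = 369.8.
A perfectly discriminating monopolist sells every unit with P(Q) ≥ MC(Q), so output equals the competitive quantity Q = 17.2. Each buyer pays their reservation price, so CS = 0 and the firm captures all surplus.
PS = ½·(177 − 91)·17.2 = 739.6.

Monopoly: PS = 369.8; Perfect PD: PS = 739.6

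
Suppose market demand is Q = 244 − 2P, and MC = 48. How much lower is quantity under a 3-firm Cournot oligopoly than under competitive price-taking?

Quantity falls by 37

Inverting demand: P = 122 − 0.5Q.
Perfect competition: P = MC = 48, so 122 − 0.5Q = 48 and Q = 148.
With 3 symmetric Cournot firms, each firm's FOC gives 122 − 2q = 48, so q = 37, Q = 3·37 = 111, and P = 66.5.
Change in quantity: 111 − 148 = −37.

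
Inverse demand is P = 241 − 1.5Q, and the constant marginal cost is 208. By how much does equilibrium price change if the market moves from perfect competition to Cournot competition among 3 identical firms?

P rises by 8.25

Competitive firms price at marginal cost: P = 208, giving Q = 22.
In a 3-firm Cournot equilibrium, symmetry and the first-order condition give q = (241 − 208)/(6) = 5.5. So Q = 16.5 and P = 216.25.
Change in equilibrium price: 216.25 − 208 = 8.25.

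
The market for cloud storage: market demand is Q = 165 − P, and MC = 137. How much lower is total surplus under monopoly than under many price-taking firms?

Inverting demand: P = 165 − Q.
Competitive firms price at marginal cost: P = 137, giving Q = 28.
CS = ½·(165 − 137)·28 = 392; PS = (137 − 137)·28 = 0; TS = 392.
A monopolist chooses Q where MR = MC. MR = 165 − 2Q; setting this equal to 137 gives Q = 14 and P = 151.
CS = ½·(165 − 151)·14 = 98; PS = (151 − 137)·14 = 196; TS = 294.
Change in total surplus: 294 − 392 = −98.

Total surplus falls by 98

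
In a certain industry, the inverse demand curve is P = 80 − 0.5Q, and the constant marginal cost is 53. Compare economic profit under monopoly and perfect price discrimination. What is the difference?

π rises by 364.5

The monopolist equates marginal revenue to marginal cost: 80 − Q = 53, so Q = 27. From demand, P = 66.5.
Profit = (66.5 − 53)·27 = 364.5.
Under first-degree price discrimination the firm charges each unit its demand price and produces up to where P = MC, i.e. Q = 54. Consumer surplus is zero; producer surplus equals total surplus.
PS equals the full surplus area, 729. Profit = 729 = 729.
Change in economic profit: 729 − 364.5 = 364.5.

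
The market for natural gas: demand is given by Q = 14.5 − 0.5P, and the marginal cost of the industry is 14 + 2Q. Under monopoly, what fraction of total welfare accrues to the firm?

PS/TS = 0.75

Inverting demand: P = 29 − 2Q.
Monopoly sets MR = MC: 29 − 4Q = 14 + 2Q ⇒ Q = 2.5, P = 29 − 2·2.5 = 24.
CS = ½·(29 − 24)·2.5 = 6.25.
PS = P·Q − VC(Q) = 24·2.5 − (14·2.5 + ½·2·2.5²) = 18.75.
Share captured = PS/TS = 18.75/25 = 0.75.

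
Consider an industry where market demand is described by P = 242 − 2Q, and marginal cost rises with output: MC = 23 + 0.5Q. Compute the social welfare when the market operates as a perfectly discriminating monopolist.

With perfect price discrimination, output is the efficient level Q = 87.6 (where demand meets MC), but every buyer pays their willingness to pay: CS = 0 and PS = total surplus.
TS = 9592.2 (equal to competitive TS).

TS = 9592.2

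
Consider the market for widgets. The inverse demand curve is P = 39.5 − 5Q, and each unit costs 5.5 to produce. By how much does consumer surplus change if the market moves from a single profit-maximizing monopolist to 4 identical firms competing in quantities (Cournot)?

The monopolist equates marginal revenue to marginal cost: 39.5 − 10Q = 5.5, so Q = 3.4. From demand, P = 22.5.
CS = ½·(39.5 − 22.5)·3.4 = 28.9.
Cournot with 4 identical firms: the symmetric best-response condition is 39.5 − 25q = 5.5. Each firm produces q = 1.36, total output Q = 5.44, price P = 12.3.
CS = ½·(39.5 − 12.3)·5.44 = 73.984.
Change in consumer surplus: 73.984 − 28.9 = 45.084.

Consumer surplus rises by 45.084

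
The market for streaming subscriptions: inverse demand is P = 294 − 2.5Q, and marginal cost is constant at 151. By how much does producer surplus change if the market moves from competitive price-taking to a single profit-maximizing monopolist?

Producer surplus rises by 2044.9

Perfect competition: P = MC = 151, so 294 − 2.5Q = 151 and Q = 57.2.
PS = (151 − 151)·57.2 = 0.
The monopolist equates marginal revenue to marginal cost: 294 − 5Q = 151, so Q = 28.6. From demand, P = 222.5.
PS = (222.5 − 151)·28.6 = 2044.9.
Change in producer surplus: 2044.9 − 0 = 2044.9.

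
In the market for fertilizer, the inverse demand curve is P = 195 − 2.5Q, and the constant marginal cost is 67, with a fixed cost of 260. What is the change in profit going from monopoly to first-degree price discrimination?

π rises by 1638.4

The monopolist equates marginal revenue to marginal cost: 195 − 5Q = 67, so Q = 25.6. From demand, P = 131.
Profit = (131 − 67)·25.6 − 260 = 1378.4.
Under first-degree price discrimination the firm charges each unit its demand price and produces up to where P = MC, i.e. Q = 51.2. Consumer surplus is zero; producer surplus equals total surplus.
PS equals the full surplus area, 3276.8. Profit = 3276.8 − 260 = 3016.8.
Change in profit: 3016.8 − 1378.4 = 1638.4.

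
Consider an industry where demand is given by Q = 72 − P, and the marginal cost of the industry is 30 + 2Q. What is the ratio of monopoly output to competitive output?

Q_m/Q_c = 0.75

Inverting demand: P = 72 − Q.
Monopoly sets MR = MC: 72 − 2Q = 30 + 2Q ⇒ Q = 10.5, P = 72 − 10.5 = 61.5.
Competitive equilibrium sets price equal to marginal cost: 72 − Q = 30 + 2Q, so Q = 14 and P = 58.
Ratio Q_m/Q_c = 10.5/14 = 0.75.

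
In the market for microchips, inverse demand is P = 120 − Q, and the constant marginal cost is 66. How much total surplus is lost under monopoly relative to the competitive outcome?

DWL = 364.5

Perfect competition: P = MC = 66, so 120 − Q = 66 and Q = 54.
A monopolist chooses Q where MR = MC. MR = 120 − 2Q; setting this equal to 66 gives Q = 27 and P = 93.
DWL is the triangle between Q = 27 and Q = 54: ½·(54 − 27)·(93 − 66) = 364.5.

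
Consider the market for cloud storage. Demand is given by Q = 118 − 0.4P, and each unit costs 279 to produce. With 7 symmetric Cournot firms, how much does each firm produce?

Inverting demand: P = 295 − 2.5Q.
In a 7-firm Cournot equilibrium, symmetry and the first-order condition give q = (295 − 279)/(20) = 0.8. So Q = 5.6 and P = 281.

q_i = 0.8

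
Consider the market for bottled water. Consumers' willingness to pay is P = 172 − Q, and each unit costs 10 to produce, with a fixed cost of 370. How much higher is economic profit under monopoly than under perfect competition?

Under competition P = MC = 10, so Q = (172 − 10)/1 = 162.
Profit = (10 − 10)·162 − 370 = −370.
The monopolist equates marginal revenue to marginal cost: 172 − 2Q = 10, so Q = 81. From demand, P = 91.
Profit = (91 − 10)·81 − 370 = 6191.
Change in economic profit: 6191 − −370 = 6561.

Economic profit rises by 6561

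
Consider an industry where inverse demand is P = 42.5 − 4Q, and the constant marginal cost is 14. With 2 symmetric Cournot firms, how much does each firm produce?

Cournot with 2 identical firms: the symmetric best-response condition is 42.5 − 12q = 14. Each firm produces q = 2.375, total output Q = 4.75, price P = 23.5.

q_i = 2.375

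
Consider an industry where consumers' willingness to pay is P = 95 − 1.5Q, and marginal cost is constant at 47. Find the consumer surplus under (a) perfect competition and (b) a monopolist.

Competition: CS = 768; Monopoly: CS = 192

Under competition P = MC = 47, so Q = (95 − 47)/1.5 = 32.
CS = ½·(95 − 47)·32 = 768.
A monopolist chooses Q where MR = MC. MR = 95 − 3Q; setting this equal to 47 gives Q = 16 and P = 71.
CS = ½·(95 − 71)·16 = 192.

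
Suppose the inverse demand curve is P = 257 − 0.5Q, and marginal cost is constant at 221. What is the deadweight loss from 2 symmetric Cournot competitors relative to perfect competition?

DWL = 144

Competitive firms price at marginal cost: P = 221, giving Q = 72.
With 2 symmetric Cournot firms, each firm's FOC gives 257 − 1.5q = 221, so q = 24, Q = 2·24 = 48, and P = 233.
DWL is the triangle between Q = 48 and Q = 72: ½·(72 − 48)·(233 − 221) = 144.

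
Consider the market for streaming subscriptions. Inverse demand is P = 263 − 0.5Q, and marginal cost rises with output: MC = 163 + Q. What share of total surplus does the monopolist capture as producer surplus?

Monopoly sets MR = MC: 263 − Q = 163 + Q ⇒ Q = 50, P = 263 − 0.5·50 = 238.
CS = ½·(263 − 238)·50 = 625.
PS = P·Q − VC(Q) = 238·50 − (163·50 + ½·1·50²) = 2500.
Share captured = PS/TS = 2500/3125 = 0.8.

PS/TS = 0.8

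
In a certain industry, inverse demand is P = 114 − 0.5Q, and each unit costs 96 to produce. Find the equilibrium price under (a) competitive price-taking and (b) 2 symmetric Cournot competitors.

Perfect competition: P = MC = 96, so 114 − 0.5Q = 96 and Q = 36.
Cournot with 2 identical firms: the symmetric best-response condition is 114 − 1.5q = 96. Each firm produces q = 12, total output Q = 24, price P = 102.

Competition: P = 96; Cournot: P = 102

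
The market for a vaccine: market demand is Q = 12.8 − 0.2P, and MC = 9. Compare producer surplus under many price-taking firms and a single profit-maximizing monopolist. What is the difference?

Inverting demand: P = 64 − 5Q.
Under competition P = MC = 9, so Q = (64 − 9)/5 = 11.
PS = (9 − 9)·11 = 0.
A monopolist chooses Q where MR = MC. MR = 64 − 10Q; setting this equal to 9 gives Q = 5.5 and P = 36.5.
PS = (36.5 − 9)·5.5 = 151.25.
Change in producer surplus: 151.25 − 0 = 151.25.

Producer surplus rises by 151.25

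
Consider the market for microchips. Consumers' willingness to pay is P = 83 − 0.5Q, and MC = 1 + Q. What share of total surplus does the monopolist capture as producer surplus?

PS/TS = 0.8

The monopolist equates marginal revenue to marginal cost: 83 − Q = 1 + Q, so Q = 41. From demand, P = 62.5.
CS = ½·(83 − 62.5)·41 = 420.25.
PS = P·Q − VC(Q) = 62.5·41 − (1·41 + ½·1·41²) = 1681.
Share captured = PS/TS = 1681/2101.25 = 0.8.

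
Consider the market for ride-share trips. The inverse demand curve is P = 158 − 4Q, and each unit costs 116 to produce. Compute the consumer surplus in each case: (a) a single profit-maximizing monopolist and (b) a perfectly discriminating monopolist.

Monopoly: CS = 55.125; Perfect PD: CS = 0

A monopolist chooses Q where MR = MC. MR = 158 − 8Q; setting this equal to 116 gives Q = 5.25 and P = 137.
CS = ½·(158 − 137)·5.25 = 55.125.
A perfectly discriminating monopolist sells every unit with P(Q) ≥ MC(Q), so output equals the competitive quantity Q = 10.5. Each buyer pays their reservation price, so CS = 0 and the firm captures all surplus.
CS = 0.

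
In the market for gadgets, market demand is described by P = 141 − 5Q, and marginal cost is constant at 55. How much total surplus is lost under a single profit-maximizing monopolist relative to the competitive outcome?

Competitive firms price at marginal cost: P = 55, giving Q = 17.2.
A monopolist chooses Q where MR = MC. MR = 141 − 10Q; setting this equal to 55 gives Q = 8.6 and P = 98.
DWL is the triangle between Q = 8.6 and Q = 17.2: ½·(17.2 − 8.6)·(98 − 55) = 184.9.

DWL = 184.9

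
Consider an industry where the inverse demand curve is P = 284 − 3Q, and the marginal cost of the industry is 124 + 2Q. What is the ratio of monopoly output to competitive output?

Q_m/Q_c = 0.625

Monopoly sets MR = MC: 284 − 6Q = 124 + 2Q ⇒ Q = 20, P = 284 − 3·20 = 224.
Competitive equilibrium sets price equal to marginal cost: 284 − 3Q = 124 + 2Q, so Q = 32 and P = 188.
Ratio Q_m/Q_c = 20/32 = 0.625.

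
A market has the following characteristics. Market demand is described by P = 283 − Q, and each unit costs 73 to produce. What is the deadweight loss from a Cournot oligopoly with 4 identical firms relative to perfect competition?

Perfect competition: P = MC = 73, so 283 − Q = 73 and Q = 210.
With 4 symmetric Cournot firms, each firm's FOC gives 283 − 5q = 73, so q = 42, Q = 4·42 = 168, and P = 115.
DWL is the triangle between Q = 168 and Q = 210: ½·(210 − 168)·(115 − 73) = 882.

DWL = 882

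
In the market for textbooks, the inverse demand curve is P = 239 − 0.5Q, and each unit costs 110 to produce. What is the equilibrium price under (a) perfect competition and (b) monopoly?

Competition: P = 110; Monopoly: P = 174.5

Competitive firms price at marginal cost: P = 110, giving Q = 258.
Monopoly sets MR = MC: 239 − Q = 110 ⇒ Q = 129, P = 239 − 0.5·129 = 174.5.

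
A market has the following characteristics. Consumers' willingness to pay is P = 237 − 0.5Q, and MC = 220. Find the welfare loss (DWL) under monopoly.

Under competition P = MC = 220, so Q = (237 − 220)/0.5 = 34.
Monopoly sets MR = MC: 237 − Q = 220 ⇒ Q = 17, P = 237 − 0.5·17 = 228.5.
DWL is the triangle between Q = 17 and Q = 34: ½·(34 − 17)·(228.5 − 220) = 72.25.

DWL = 72.25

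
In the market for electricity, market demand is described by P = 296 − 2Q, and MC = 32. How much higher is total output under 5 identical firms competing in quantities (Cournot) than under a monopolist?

Total output rises by 44

A monopolist chooses Q where MR = MC. MR = 296 − 4Q; setting this equal to 32 gives Q = 66 and P = 164.
Cournot with 5 identical firms: the symmetric best-response condition is 296 − 12q = 32. Each firm produces q = 22, total output Q = 110, price P = 76.
Change in total output: 110 − 66 = 44.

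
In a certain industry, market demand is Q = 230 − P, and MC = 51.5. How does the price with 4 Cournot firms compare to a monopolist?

Inverting demand: P = 230 − Q.
With 4 symmetric Cournot firms, each firm's FOC gives 230 − 5q = 51.5, so q = 35.7, Q = 4·35.7 = 142.8, and P = 87.2.
A monopolist chooses Q where MR = MC. MR = 230 − 2Q; setting this equal to 51.5 gives Q = 89.25 and P = 140.75.

Cournot: P = 87.2; Monopoly: P = 140.75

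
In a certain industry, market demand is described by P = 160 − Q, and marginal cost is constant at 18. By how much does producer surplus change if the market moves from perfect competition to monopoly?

Producer surplus rises by 5041

Competitive firms price at marginal cost: P = 18, giving Q = 142.
PS = (18 − 18)·142 = 0.
The monopolist equates marginal revenue to marginal cost: 160 − 2Q = 18, so Q = 71. From demand, P = 89.
PS = (89 − 18)·71 = 5041.
Change in producer surplus: 5041 − 0 = 5041.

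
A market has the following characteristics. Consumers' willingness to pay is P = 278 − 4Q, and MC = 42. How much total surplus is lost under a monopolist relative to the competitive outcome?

Competitive firms price at marginal cost: P = 42, giving Q = 59.
Monopoly sets MR = MC: 278 − 8Q = 42 ⇒ Q = 29.5, P = 278 − 4·29.5 = 160.
DWL is the triangle between Q = 29.5 and Q = 59: ½·(59 − 29.5)·(160 − 42) = 1740.5.

DWL = 1740.5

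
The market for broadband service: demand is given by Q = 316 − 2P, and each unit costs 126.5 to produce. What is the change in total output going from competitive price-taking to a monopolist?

Inverting demand: P = 158 − 0.5Q.
Under competition P = MC = 126.5, so Q = (158 − 126.5)/0.5 = 63.
The monopolist equates marginal revenue to marginal cost: 158 − Q = 126.5, so Q = 31.5. From demand, P = 142.25.
Change in total output: 31.5 − 63 = −31.5.

Total output falls by 31.5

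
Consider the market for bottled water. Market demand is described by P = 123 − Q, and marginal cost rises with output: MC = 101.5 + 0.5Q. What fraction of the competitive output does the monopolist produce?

Q_m/Q_c = 0.6

A monopolist chooses Q where MR = MC. MR = 123 − 2Q; setting this equal to 101.5 + 0.5Q gives Q = 8.6 and P = 114.4.
Under competition P = MC: 123 − Q = 101.5 + 0.5Q ⇒ Q = 43/3, P = 326/3.
Ratio Q_m/Q_c = 8.6/(43/3) = 0.6.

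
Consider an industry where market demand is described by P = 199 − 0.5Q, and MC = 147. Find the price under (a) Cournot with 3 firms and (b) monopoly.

Cournot: P = 160; Monopoly: P = 173

In a 3-firm Cournot equilibrium, symmetry and the first-order condition give q = (199 − 147)/(2) = 26. So Q = 78 and P = 160.
A monopolist chooses Q where MR = MC. MR = 199 − Q; setting this equal to 147 gives Q = 52 and P = 173.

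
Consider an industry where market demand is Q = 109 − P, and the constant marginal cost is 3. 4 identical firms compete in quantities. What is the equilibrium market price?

P = 24.2

Inverting demand: P = 109 − Q.
In a 4-firm Cournot equilibrium, symmetry and the first-order condition give q = (109 − 3)/(5) = 21.2. So Q = 84.8 and P = 24.2.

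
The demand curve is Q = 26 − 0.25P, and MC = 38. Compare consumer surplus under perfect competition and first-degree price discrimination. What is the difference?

Inverting demand: P = 104 − 4Q.
Competitive firms price at marginal cost: P = 38, giving Q = 16.5.
CS = ½·(104 − 38)·16.5 = 544.5.
Under first-degree price discrimination the firm charges each unit its demand price and produces up to where P = MC, i.e. Q = 16.5. Consumer surplus is zero; producer surplus equals total surplus.
CS = 0.
Change in consumer surplus: 0 − 544.5 = −544.5.

CS falls by 544.5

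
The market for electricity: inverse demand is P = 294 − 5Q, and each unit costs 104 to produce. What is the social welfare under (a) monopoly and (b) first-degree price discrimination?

Monopoly sets MR = MC: 294 − 10Q = 104 ⇒ Q = 19, P = 294 − 5·19 = 199.
CS = ½·(294 − 199)·19 = 902.5; PS = (199 − 104)·19 = 1805; TS = 2707.5.
With perfect price discrimination, output is the efficient level Q = 38 (where demand meets MC), but every buyer pays their willingness to pay: CS = 0 and PS = total surplus.
TS = 3610 (equal to competitive TS).

Monopoly: TS = 2707.5; Perfect PD: TS = 3610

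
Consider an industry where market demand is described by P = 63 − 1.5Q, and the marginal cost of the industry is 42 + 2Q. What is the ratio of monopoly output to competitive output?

Q_m/Q_c = 0.7

Monopoly sets MR = MC: 63 − 3Q = 42 + 2Q ⇒ Q = 4.2, P = 63 − 1.5·4.2 = 56.7.
Under competition P = MC: 63 − 1.5Q = 42 + 2Q ⇒ Q = 6, P = 54.
Ratio Q_m/Q_c = 4.2/6 = 0.7.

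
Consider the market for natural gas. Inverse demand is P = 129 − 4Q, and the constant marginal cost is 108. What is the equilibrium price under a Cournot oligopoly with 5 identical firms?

P = 111.5

Cournot with 5 identical firms: the symmetric best-response condition is 129 − 24q = 108. Each firm produces q = 0.875, total output Q = 4.375, price P = 111.5.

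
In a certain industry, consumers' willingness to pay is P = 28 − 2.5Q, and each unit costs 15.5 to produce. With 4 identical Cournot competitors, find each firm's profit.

π_i = 2.5

With 4 symmetric Cournot firms, each firm's FOC gives 28 − 12.5q = 15.5, so q = 1, Q = 4·1 = 4, and P = 18.
Each firm's profit = (18 − 15.5)·1 = 2.5.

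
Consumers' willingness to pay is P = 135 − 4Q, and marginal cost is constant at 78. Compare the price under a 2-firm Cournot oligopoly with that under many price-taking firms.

Cournot: P = 97; Competition: P = 78

With 2 symmetric Cournot firms, each firm's FOC gives 135 − 12q = 78, so q = 4.75, Q = 2·4.75 = 9.5, and P = 97.
Perfect competition: P = MC = 78, so 135 − 4Q = 78 and Q = 14.25.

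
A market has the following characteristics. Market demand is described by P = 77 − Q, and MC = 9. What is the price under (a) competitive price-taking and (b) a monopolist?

Competition: P = 9; Monopoly: P = 43

Under competition P = MC = 9, so Q = (77 − 9)/1 = 68.
Monopoly sets MR = MC: 77 − 2Q = 9 ⇒ Q = 34, P = 77 − 34 = 43.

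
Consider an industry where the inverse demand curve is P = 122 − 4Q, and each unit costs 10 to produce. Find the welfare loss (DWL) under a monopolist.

DWL = 392

Competitive firms price at marginal cost: P = 10, giving Q = 28.
A monopolist chooses Q where MR = MC. MR = 122 − 8Q; setting this equal to 10 gives Q = 14 and P = 66.
DWL is the triangle between Q = 14 and Q = 28: ½·(28 − 14)·(66 − 10) = 392.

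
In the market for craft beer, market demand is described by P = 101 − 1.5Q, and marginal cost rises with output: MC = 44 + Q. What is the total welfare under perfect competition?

Competitive equilibrium sets price equal to marginal cost: 101 − 1.5Q = 44 + Q, so Q = 22.8 and P = 66.8.
CS = ½·(101 − 66.8)·22.8 = 389.88; PS = (66.8·22.8 − 44·22.8 − ½·1·22.8²) = 259.92; TS = 649.8.

TS = 649.8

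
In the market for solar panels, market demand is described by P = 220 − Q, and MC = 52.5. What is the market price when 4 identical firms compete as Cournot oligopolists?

P = 86

With 4 symmetric Cournot firms, each firm's FOC gives 220 − 5q = 52.5, so q = 33.5, Q = 4·33.5 = 134, and P = 86.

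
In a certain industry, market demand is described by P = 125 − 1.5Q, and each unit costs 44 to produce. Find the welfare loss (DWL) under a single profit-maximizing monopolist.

DWL = 546.75

Perfect competition: P = MC = 44, so 125 − 1.5Q = 44 and Q = 54.
A monopolist chooses Q where MR = MC. MR = 125 − 3Q; setting this equal to 44 gives Q = 27 and P = 84.5.
DWL is the triangle between Q = 27 and Q = 54: ½·(54 − 27)·(84.5 − 44) = 546.75.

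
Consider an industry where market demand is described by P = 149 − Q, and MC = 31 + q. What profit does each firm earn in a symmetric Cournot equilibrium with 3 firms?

Cournot with 3 identical firms: the symmetric best-response condition is 149 − 4q = 31 + q. Each firm produces q = 23.6, total output Q = 70.8, price P = 78.2.
Each firm's profit = 78.2·23.6 − (31·23.6 + ½·1·23.6²) = 835.44.

π_i = 835.44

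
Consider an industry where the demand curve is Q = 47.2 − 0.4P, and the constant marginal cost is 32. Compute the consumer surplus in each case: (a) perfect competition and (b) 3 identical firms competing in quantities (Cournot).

Inverting demand: P = 118 − 2.5Q.
Perfect competition: P = MC = 32, so 118 − 2.5Q = 32 and Q = 34.4.
CS = ½·(118 − 32)·34.4 = 1479.2.
Cournot with 3 identical firms: the symmetric best-response condition is 118 − 10q = 32. Each firm produces q = 8.6, total output Q = 25.8, price P = 53.5.
CS = ½·(118 − 53.5)·25.8 = 832.05.

Competition: CS = 1479.2; Cournot: CS = 832.05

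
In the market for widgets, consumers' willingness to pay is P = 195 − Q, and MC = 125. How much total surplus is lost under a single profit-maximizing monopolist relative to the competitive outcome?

DWL = 612.5

Competitive firms price at marginal cost: P = 125, giving Q = 70.
Monopoly sets MR = MC: 195 − 2Q = 125 ⇒ Q = 35, P = 195 − 35 = 160.
DWL is the triangle between Q = 35 and Q = 70: ½·(70 − 35)·(160 − 125) = 612.5.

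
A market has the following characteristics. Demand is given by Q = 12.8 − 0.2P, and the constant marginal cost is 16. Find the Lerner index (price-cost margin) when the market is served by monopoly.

Inverting demand: P = 64 − 5Q.
The monopolist equates marginal revenue to marginal cost: 64 − 10Q = 16, so Q = 4.8. From demand, P = 40.
Lerner index = (P − MC)/P = (40 − 16)/40 = 0.6.

Lerner index = 0.6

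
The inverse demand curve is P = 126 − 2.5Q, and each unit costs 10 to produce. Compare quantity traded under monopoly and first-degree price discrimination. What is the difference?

Quantity traded rises by 23.2

A monopolist chooses Q where MR = MC. MR = 126 − 5Q; setting this equal to 10 gives Q = 23.2 and P = 68.
Under first-degree price discrimination the firm charges each unit its demand price and produces up to where P = MC, i.e. Q = 46.4. Consumer surplus is zero; producer surplus equals total surplus.
Change in quantity traded: 46.4 − 23.2 = 23.2.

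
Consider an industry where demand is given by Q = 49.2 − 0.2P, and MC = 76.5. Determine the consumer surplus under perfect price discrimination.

Inverting demand: P = 246 − 5Q.
With perfect price discrimination, output is the efficient level Q = 33.9 (where demand meets MC), but every buyer pays their willingness to pay: CS = 0 and PS = total surplus.
CS = 0.

CS = 0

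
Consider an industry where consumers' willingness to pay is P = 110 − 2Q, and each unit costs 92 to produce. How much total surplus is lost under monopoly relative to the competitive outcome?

DWL = 20.25

Perfect competition: P = MC = 92, so 110 − 2Q = 92 and Q = 9.
A monopolist chooses Q where MR = MC. MR = 110 − 4Q; setting this equal to 92 gives Q = 4.5 and P = 101.
DWL is the triangle between Q = 4.5 and Q = 9: ½·(9 − 4.5)·(101 − 92) = 20.25.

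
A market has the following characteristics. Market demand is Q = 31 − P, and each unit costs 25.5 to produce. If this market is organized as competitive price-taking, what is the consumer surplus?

Inverting demand: P = 31 − Q.
Competitive firms price at marginal cost: P = 25.5, giving Q = 5.5.
CS = ½·(31 − 25.5)·5.5 = 15.125.

CS = 15.125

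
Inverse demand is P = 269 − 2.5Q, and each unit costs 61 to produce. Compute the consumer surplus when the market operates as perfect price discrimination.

CS = 0

Under first-degree price discrimination the firm charges each unit its demand price and produces up to where P = MC, i.e. Q = 83.2. Consumer surplus is zero; producer surplus equals total surplus.
CS = 0.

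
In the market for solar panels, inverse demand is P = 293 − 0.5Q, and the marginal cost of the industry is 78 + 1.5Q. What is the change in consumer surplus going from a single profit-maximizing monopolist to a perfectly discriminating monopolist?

Consumer surplus falls by 1849

Monopoly sets MR = MC: 293 − Q = 78 + 1.5Q ⇒ Q = 86, P = 293 − 0.5·86 = 250.
CS = ½·(293 − 250)·86 = 1849.
A perfectly discriminating monopolist sells every unit with P(Q) ≥ MC(Q), so output equals the competitive quantity Q = 107.5. Each buyer pays their reservation price, so CS = 0 and the firm captures all surplus.
CS = 0.
Change in consumer surplus: 0 − 1849 = −1849.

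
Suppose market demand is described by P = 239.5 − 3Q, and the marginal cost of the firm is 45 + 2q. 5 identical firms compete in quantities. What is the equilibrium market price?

P = 93.625

With 5 symmetric Cournot firms, each firm's FOC gives 239.5 − 18q = 45 + 2q, so q = 9.725, Q = 5·9.725 = 48.625, and P = 93.625.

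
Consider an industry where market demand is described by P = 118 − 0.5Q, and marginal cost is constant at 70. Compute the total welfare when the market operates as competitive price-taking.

Competitive firms price at marginal cost: P = 70, giving Q = 96.
CS = ½·(118 − 70)·96 = 2304; PS = (70 − 70)·96 = 0; TS = 2304.

TS = 2304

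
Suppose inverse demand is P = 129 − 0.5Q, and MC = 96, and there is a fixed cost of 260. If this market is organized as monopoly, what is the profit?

A monopolist chooses Q where MR = MC. MR = 129 − Q; setting this equal to 96 gives Q = 33 and P = 112.5.
Profit = (112.5 − 96)·33 − 260 = 284.5.

Profit = 284.5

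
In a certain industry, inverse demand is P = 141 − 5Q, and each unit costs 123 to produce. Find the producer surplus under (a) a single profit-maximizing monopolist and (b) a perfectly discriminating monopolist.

Monopoly: PS = 16.2; Perfect PD: PS = 32.4

The monopolist equates marginal revenue to marginal cost: 141 − 10Q = 123, so Q = 1.8. From demand, P = 132.
PS = (132 − 123)·1.8 = 16.2.
Under first-degree price discrimination the firm charges each unit its demand price and produces up to where P = MC, i.e. Q = 3.6. Consumer surplus is zero; producer surplus equals total surplus.
PS = ½·(141 − 123)·3.6 = 32.4.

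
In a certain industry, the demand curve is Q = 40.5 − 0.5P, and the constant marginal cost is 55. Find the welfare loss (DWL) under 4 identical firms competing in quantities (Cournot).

Inverting demand: P = 81 − 2Q.
Perfect competition: P = MC = 55, so 81 − 2Q = 55 and Q = 13.
Cournot with 4 identical firms: the symmetric best-response condition is 81 − 10q = 55. Each firm produces q = 2.6, total output Q = 10.4, price P = 60.2.
DWL is the triangle between Q = 10.4 and Q = 13: ½·(13 − 10.4)·(60.2 − 55) = 6.76.

DWL = 6.76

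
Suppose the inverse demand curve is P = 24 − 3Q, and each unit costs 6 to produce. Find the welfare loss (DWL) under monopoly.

DWL = 13.5

Under competition P = MC = 6, so Q = (24 − 6)/3 = 6.
Monopoly sets MR = MC: 24 − 6Q = 6 ⇒ Q = 3, P = 24 − 3·3 = 15.
DWL is the triangle between Q = 3 and Q = 6: ½·(6 − 3)·(15 − 6) = 13.5.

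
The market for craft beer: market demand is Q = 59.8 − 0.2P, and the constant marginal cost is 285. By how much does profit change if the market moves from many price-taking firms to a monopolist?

Inverting demand: P = 299 − 5Q.
Perfect competition: P = MC = 285, so 299 − 5Q = 285 and Q = 2.8.
Profit = (285 − 285)·2.8 = 0.
A monopolist chooses Q where MR = MC. MR = 299 − 10Q; setting this equal to 285 gives Q = 1.4 and P = 292.
Profit = (292 − 285)·1.4 = 9.8.
Change in profit: 9.8 − 0 = 9.8.

π rises by 9.8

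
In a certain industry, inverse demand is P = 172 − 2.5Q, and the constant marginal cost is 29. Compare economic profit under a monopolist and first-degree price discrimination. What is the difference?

Economic profit rises by 2044.9

The monopolist equates marginal revenue to marginal cost: 172 − 5Q = 29, so Q = 28.6. From demand, P = 100.5.
Profit = (100.5 − 29)·28.6 = 2044.9.
With perfect price discrimination, output is the efficient level Q = 57.2 (where demand meets MC), but every buyer pays their willingness to pay: CS = 0 and PS = total surplus.
PS equals the full surplus area, 4089.8. Profit = 4089.8 = 4089.8.
Change in economic profit: 4089.8 − 2044.9 = 2044.9.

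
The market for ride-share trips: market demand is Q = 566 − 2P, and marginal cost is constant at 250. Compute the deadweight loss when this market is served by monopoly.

Inverting demand: P = 283 − 0.5Q.
Competitive firms price at marginal cost: P = 250, giving Q = 66.
A monopolist chooses Q where MR = MC. MR = 283 − Q; setting this equal to 250 gives Q = 33 and P = 266.5.
DWL is the triangle between Q = 33 and Q = 66: ½·(66 − 33)·(266.5 − 250) = 272.25.

DWL = 272.25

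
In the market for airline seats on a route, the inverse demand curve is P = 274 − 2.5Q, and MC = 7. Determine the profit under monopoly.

Profit = 7128.9

The monopolist equates marginal revenue to marginal cost: 274 − 5Q = 7, so Q = 53.4. From demand, P = 140.5.
Profit = (140.5 − 7)·53.4 = 7128.9.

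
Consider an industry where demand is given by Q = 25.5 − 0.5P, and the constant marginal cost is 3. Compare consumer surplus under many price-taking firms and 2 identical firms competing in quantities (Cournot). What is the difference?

CS falls by 320

Inverting demand: P = 51 − 2Q.
Perfect competition: P = MC = 3, so 51 − 2Q = 3 and Q = 24.
CS = ½·(51 − 3)·24 = 576.
With 2 symmetric Cournot firms, each firm's FOC gives 51 − 6q = 3, so q = 8, Q = 2·8 = 16, and P = 19.
CS = ½·(51 − 19)·16 = 256.
Change in consumer surplus: 256 − 576 = −320.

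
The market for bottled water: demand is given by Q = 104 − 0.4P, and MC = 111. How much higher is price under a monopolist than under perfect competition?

Price rises by 74.5

Inverting demand: P = 260 − 2.5Q.
Perfect competition: P = MC = 111, so 260 − 2.5Q = 111 and Q = 59.6.
Monopoly sets MR = MC: 260 − 5Q = 111 ⇒ Q = 29.8, P = 260 − 2.5·29.8 = 185.5.
Change in price: 185.5 − 111 = 74.5.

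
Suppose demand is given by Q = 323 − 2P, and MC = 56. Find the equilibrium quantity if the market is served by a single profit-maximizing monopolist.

Q = 105.5

Inverting demand: P = 161.5 − 0.5Q.
Monopoly sets MR = MC: 161.5 − Q = 56 ⇒ Q = 105.5, P = 161.5 − 0.5·105.5 = 108.75.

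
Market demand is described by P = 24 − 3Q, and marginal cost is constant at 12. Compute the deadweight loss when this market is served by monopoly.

Under competition P = MC = 12, so Q = (24 − 12)/3 = 4.
Monopoly sets MR = MC: 24 − 6Q = 12 ⇒ Q = 2, P = 24 − 3·2 = 18.
DWL is the triangle between Q = 2 and Q = 4: ½·(4 − 2)·(18 − 12) = 6.

DWL = 6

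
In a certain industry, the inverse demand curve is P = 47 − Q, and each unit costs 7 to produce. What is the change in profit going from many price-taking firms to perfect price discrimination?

Perfect competition: P = MC = 7, so 47 − Q = 7 and Q = 40.
Profit = (7 − 7)·40 = 0.
Under first-degree price discrimination the firm charges each unit its demand price and produces up to where P = MC, i.e. Q = 40. Consumer surplus is zero; producer surplus equals total surplus.
PS equals the full surplus area, 800. Profit = 800 = 800.
Change in profit: 800 − 0 = 800.

π rises by 800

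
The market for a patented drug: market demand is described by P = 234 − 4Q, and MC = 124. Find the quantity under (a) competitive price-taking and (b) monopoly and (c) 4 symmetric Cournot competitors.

Perfect competition: P = MC = 124, so 234 − 4Q = 124 and Q = 27.5.
A monopolist chooses Q where MR = MC. MR = 234 − 8Q; setting this equal to 124 gives Q = 13.75 and P = 179.
Cournot with 4 identical firms: the symmetric best-response condition is 234 − 20q = 124. Each firm produces q = 5.5, total output Q = 22, price P = 146.

Competition: Q = 27.5; Monopoly: Q = 13.75; Cournot: Q = 22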